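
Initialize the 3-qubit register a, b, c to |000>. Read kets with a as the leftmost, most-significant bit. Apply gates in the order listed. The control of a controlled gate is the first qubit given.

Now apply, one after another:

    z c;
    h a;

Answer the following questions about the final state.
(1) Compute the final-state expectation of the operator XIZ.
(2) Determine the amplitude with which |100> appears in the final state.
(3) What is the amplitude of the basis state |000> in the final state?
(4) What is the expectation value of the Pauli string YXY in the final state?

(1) The observable XIZ averages to 1.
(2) |100> carries amplitude sqrt(2)/2 in the final state.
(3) The final state's coefficient on |000> equals sqrt(2)/2.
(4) In the final state, YXY has expectation 0.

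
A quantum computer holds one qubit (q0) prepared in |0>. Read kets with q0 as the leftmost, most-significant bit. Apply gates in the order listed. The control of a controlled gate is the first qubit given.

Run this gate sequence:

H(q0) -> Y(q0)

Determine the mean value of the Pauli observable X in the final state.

The observable X averages to -1.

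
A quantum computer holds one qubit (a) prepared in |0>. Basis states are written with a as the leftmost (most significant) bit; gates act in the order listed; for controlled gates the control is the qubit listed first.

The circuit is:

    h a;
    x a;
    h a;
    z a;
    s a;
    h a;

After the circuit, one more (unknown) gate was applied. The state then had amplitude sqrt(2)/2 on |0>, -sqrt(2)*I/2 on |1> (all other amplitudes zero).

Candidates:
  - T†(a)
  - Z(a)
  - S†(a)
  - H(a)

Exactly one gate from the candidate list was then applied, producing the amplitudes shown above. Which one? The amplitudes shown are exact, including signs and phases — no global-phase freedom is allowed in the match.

The unique candidate consistent with the amplitudes is S†(a). Key observation: gates 1-4 undo each other exactly, leaving only the rest of the circuit to track.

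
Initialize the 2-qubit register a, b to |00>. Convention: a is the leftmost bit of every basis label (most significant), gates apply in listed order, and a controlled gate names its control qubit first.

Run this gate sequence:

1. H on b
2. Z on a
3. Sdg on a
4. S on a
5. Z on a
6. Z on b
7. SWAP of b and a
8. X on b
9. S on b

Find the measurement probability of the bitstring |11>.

A full measurement returns |11> with probability 1/2.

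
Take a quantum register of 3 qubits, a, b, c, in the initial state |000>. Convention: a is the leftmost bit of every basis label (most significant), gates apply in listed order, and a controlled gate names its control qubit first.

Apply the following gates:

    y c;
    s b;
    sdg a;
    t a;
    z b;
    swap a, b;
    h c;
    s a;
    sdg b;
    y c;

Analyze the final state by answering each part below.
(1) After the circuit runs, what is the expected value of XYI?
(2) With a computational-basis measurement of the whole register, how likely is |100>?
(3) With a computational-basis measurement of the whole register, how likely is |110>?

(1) In the final state, XYI has expectation 0.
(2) A full measurement returns |100> with probability 0.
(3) A full measurement returns |110> with probability 0.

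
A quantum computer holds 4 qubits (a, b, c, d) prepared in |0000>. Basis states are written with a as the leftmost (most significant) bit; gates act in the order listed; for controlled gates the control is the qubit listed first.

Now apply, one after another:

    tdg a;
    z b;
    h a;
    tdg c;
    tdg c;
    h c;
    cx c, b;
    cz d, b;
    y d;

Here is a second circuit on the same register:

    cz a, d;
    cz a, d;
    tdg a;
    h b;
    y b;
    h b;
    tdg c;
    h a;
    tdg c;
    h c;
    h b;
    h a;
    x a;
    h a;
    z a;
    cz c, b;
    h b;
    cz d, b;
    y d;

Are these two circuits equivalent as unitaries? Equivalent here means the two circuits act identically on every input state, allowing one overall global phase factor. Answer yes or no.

No, they are not equivalent — no single phase factor reconciles the two unitaries.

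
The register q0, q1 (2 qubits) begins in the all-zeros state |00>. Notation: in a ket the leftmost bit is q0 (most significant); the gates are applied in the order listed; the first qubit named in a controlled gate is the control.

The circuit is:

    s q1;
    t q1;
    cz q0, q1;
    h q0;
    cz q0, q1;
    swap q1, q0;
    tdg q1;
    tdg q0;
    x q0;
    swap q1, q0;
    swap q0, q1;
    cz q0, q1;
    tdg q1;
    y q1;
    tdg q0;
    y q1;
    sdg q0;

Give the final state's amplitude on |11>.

The final state's coefficient on |11> equals -sqrt(2)*exp(3*I*pi/4)/2.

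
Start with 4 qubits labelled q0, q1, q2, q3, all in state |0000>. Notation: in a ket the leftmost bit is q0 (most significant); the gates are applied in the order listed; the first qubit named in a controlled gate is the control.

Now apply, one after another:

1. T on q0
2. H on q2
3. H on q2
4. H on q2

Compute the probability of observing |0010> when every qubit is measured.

The probability of measuring |0010> is 1/2. Key observation: gates 2-3 undo each other exactly, leaving only the rest of the circuit to track.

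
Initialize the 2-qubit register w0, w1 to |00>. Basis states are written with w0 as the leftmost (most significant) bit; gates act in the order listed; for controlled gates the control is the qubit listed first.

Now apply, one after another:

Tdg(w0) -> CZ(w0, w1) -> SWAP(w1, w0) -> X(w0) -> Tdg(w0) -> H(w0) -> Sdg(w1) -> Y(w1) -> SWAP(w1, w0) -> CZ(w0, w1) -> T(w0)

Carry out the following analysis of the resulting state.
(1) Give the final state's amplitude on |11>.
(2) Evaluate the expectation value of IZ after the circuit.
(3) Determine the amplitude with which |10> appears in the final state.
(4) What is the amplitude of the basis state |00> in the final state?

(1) |11> carries amplitude sqrt(2)*I/2 in the final state.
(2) In the final state, IZ has expectation 0.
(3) The amplitude on |10> is sqrt(2)*I/2.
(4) |00> carries amplitude 0 in the final state.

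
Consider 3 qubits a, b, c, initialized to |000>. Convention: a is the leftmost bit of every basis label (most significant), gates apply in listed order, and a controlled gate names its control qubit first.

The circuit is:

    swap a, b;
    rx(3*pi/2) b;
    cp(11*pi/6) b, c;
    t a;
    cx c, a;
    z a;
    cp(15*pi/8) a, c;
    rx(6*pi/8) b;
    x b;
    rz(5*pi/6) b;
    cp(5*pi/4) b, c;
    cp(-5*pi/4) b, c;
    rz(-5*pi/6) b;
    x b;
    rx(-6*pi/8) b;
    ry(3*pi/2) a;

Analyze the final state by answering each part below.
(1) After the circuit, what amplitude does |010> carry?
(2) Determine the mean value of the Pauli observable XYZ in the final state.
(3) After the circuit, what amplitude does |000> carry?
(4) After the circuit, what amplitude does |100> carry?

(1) The final state's coefficient on |010> equals I/2. Key observation: gates 8-15 undo each other exactly, leaving only the rest of the circuit to track.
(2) The observable XYZ averages to -1.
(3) The final state's coefficient on |000> equals 1/2.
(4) The amplitude on |100> is -1/2.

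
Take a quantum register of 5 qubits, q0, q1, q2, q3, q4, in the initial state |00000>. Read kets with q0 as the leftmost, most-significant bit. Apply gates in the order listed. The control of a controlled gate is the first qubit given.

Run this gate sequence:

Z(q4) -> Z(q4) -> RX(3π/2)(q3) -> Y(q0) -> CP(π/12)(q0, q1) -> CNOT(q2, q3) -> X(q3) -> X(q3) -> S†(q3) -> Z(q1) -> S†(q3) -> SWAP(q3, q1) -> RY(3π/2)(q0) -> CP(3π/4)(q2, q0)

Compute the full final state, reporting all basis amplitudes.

The resulting statevector has amplitude I/2 on |00000>, 1/2 on |01000>, I/2 on |10000>, 1/2 on |11000>, and 0 on every other basis state. Key observation: gates 7-8 undo each other exactly, leaving only the rest of the circuit to track.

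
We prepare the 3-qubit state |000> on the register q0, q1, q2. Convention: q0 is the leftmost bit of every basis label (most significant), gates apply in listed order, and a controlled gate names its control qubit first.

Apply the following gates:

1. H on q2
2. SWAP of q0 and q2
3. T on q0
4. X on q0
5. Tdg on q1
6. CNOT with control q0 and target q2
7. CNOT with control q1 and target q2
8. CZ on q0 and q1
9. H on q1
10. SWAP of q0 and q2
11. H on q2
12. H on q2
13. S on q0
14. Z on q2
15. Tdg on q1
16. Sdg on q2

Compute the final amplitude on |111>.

The final state's coefficient on |111> equals exp(3*I*pi/4)/2.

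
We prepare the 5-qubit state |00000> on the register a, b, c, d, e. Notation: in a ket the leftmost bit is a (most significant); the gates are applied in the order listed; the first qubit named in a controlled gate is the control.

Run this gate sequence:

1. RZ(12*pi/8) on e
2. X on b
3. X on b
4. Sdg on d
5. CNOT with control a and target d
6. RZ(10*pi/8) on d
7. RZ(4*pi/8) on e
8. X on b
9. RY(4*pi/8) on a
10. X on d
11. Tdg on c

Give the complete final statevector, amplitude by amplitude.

The resulting statevector has amplitude sqrt(2)*exp(3*I*pi/8)/2 on |01010>, sqrt(2)*exp(3*I*pi/8)/2 on |11010>, and 0 on every other basis state.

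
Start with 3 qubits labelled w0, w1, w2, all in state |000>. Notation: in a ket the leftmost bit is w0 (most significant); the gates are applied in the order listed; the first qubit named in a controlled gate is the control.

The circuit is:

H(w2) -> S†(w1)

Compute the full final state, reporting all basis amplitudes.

The final amplitudes are sqrt(2)/2 on |000>, sqrt(2)/2 on |001>, and 0 on every other basis state.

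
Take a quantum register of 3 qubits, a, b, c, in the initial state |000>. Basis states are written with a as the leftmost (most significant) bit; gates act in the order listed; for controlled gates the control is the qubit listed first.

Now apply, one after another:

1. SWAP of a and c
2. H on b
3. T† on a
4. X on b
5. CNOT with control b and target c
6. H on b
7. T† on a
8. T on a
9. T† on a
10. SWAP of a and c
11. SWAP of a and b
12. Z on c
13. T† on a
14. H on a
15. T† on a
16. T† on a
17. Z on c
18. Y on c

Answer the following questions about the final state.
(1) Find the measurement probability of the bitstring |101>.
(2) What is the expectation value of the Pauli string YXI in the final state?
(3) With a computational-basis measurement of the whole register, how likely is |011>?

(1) Outcome |101> occurs with probability 1/4 - sqrt(2)/8.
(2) In the final state, YXI has expectation -1.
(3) A full measurement returns |011> with probability 1/4 - sqrt(2)/8.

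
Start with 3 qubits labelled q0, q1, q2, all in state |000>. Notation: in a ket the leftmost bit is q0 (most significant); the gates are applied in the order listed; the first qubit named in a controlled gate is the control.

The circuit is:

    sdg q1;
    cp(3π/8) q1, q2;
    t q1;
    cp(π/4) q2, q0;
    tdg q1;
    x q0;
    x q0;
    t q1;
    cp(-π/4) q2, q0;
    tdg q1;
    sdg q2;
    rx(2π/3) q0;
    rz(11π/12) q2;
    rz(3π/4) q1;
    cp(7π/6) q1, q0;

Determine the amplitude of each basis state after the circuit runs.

The resulting statevector has amplitude -exp(I*pi/6)/2 on |000>, sqrt(3)*exp(2*I*pi/3)/2 on |100>, and 0 on every other basis state.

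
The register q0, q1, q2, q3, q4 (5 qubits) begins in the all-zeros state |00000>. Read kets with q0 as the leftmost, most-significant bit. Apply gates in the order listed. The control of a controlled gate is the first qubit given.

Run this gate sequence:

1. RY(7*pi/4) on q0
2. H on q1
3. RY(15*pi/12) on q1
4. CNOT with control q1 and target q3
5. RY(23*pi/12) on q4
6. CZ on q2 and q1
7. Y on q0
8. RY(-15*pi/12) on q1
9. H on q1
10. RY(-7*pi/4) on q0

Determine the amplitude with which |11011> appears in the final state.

|11011> carries amplitude -I*sqrt(12 - 6*sqrt(2))/16 + I*sqrt(2*sqrt(2) + 4)/16 in the final state.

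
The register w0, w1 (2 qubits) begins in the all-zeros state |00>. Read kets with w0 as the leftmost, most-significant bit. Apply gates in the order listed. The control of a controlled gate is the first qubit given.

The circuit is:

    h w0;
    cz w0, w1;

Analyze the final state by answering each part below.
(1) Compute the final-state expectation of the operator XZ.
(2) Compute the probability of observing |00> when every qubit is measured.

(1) The expectation value of XZ is 1.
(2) Outcome |00> occurs with probability 1/2.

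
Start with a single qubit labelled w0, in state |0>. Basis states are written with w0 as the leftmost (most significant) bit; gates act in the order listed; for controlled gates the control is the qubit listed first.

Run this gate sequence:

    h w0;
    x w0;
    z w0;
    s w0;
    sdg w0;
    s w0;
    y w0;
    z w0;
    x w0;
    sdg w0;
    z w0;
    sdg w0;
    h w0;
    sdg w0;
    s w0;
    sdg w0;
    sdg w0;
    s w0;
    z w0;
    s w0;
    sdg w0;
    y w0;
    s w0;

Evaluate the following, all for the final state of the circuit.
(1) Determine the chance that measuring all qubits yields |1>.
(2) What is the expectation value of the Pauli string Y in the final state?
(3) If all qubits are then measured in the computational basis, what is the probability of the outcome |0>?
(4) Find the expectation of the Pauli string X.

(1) Outcome |1> occurs with probability 1/2.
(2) In the final state, Y has expectation 1.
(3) The probability of measuring |0> is 1/2.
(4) In the final state, X has expectation 0.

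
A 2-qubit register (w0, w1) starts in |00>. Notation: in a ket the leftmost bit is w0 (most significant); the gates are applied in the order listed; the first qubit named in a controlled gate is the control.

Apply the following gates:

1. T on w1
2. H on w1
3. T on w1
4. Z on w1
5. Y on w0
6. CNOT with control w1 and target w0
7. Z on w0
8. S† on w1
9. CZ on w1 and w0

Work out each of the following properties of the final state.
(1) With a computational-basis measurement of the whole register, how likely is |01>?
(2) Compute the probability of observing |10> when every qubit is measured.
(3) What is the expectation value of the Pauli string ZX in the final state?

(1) A full measurement returns |01> with probability 1/2.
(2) Outcome |10> occurs with probability 1/2.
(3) The expectation value of ZX is 0.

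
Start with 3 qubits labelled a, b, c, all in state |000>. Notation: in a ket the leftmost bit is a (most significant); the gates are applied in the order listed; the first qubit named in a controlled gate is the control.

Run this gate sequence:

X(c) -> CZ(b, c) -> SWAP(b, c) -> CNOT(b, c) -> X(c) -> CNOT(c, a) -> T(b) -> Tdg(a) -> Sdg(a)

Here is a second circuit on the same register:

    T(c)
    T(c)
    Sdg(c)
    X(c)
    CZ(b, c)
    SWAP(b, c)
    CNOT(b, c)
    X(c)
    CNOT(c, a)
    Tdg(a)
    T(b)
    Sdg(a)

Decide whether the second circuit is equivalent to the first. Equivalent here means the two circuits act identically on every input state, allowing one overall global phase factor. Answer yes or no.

Yes, they are equivalent — the unitaries differ by at most a global phase.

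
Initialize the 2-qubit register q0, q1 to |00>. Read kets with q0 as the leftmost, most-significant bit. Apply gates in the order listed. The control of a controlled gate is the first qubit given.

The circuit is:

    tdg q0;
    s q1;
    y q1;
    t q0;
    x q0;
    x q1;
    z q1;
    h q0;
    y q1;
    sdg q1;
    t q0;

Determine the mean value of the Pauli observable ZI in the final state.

The observable ZI averages to 0.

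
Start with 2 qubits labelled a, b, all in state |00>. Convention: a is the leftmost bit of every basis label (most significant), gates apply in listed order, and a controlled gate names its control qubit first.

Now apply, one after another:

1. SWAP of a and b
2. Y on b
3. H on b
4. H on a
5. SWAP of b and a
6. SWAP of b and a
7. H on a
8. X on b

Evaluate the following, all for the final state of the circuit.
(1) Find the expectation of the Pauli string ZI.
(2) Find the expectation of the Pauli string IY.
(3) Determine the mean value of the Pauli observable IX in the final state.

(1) The expectation value of ZI is 1.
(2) In the final state, IY has expectation 0.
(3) In the final state, IX has expectation -1.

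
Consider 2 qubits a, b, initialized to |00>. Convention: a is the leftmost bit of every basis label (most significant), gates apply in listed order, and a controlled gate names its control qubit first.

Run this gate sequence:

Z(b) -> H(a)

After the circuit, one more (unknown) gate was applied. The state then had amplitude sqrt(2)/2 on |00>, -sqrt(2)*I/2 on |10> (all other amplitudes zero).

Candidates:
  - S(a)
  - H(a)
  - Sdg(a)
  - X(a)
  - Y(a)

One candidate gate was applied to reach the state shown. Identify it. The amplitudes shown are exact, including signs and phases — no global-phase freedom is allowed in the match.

The unique candidate consistent with the amplitudes is Sdg(a).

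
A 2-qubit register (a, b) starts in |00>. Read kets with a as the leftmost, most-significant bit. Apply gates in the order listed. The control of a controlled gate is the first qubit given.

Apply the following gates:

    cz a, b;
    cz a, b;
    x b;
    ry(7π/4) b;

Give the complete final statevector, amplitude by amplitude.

The final amplitudes are -sqrt(2 - sqrt(2))/2 on |00>, -sqrt(sqrt(2) + 2)/2 on |01>, 0 on |10>, 0 on |11>. Key observation: the block from step 1 through step 2 cancels to the identity and can be dropped.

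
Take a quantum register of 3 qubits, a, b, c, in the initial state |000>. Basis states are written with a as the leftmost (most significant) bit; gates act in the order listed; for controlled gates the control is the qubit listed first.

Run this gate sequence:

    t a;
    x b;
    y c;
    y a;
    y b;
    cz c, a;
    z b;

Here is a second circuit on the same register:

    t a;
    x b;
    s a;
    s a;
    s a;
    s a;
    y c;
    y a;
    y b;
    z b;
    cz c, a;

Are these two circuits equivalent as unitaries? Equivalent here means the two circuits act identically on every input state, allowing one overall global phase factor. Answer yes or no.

Yes — the two circuits implement the same unitary up to a global phase.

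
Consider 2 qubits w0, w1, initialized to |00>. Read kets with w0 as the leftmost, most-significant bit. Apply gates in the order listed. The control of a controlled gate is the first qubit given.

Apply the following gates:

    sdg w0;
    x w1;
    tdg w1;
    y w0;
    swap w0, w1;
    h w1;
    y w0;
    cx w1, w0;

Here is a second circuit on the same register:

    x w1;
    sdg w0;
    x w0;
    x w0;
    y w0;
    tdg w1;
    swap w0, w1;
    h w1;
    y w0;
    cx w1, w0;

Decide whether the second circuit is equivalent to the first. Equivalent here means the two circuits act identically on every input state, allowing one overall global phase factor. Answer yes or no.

Yes, they are equivalent — the unitaries differ by at most a global phase.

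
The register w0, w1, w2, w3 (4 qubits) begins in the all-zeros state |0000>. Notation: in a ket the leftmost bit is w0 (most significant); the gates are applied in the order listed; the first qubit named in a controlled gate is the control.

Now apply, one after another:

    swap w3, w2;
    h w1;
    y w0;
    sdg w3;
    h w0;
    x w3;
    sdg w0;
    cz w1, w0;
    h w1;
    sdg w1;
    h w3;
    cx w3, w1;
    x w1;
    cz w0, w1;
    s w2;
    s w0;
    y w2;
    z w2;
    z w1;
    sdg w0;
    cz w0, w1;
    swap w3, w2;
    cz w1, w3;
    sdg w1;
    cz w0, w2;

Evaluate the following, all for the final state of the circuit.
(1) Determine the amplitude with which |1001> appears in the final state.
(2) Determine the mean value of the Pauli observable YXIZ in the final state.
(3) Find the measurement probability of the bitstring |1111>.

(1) The final state's coefficient on |1001> equals 1/2.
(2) The observable YXIZ averages to -1.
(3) Outcome |1111> occurs with probability 1/4.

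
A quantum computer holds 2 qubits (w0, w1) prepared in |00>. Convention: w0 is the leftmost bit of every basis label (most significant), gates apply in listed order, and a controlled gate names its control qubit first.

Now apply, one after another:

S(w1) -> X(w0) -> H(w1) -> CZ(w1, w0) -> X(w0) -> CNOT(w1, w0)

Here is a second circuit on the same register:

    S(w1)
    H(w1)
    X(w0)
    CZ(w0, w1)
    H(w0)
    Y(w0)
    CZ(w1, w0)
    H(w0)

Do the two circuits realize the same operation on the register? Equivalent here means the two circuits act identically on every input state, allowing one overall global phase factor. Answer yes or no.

No, they are not equivalent — no single phase factor reconciles the two unitaries.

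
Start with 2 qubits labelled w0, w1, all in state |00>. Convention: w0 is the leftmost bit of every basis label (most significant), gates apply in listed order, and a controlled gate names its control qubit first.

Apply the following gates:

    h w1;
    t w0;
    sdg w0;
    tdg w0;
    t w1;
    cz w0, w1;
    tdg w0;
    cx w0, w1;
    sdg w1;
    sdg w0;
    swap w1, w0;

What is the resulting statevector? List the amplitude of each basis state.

The final amplitudes are sqrt(2)/2 on |00>, 0 on |01>, -sqrt(2)*exp(3*I*pi/4)/2 on |10>, 0 on |11>.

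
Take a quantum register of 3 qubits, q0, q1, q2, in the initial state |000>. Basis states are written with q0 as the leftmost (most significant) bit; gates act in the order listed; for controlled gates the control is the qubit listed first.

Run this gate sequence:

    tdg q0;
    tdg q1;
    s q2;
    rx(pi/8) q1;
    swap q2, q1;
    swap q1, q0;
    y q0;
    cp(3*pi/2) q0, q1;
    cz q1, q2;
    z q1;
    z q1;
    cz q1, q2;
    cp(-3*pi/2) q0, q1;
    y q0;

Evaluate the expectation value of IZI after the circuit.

The expectation value of IZI is 1. Key observation: steps 7-14 multiply out to the identity, so the circuit reduces to the remaining gates.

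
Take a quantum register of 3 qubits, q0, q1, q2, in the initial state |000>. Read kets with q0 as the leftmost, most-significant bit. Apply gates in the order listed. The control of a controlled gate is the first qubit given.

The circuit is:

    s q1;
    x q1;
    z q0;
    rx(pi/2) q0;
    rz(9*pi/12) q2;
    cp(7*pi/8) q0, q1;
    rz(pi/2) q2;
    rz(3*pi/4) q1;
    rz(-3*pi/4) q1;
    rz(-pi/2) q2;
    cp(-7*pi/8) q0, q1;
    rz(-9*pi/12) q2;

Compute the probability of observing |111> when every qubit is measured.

A full measurement returns |111> with probability 0. Key observation: the block from step 5 through step 12 cancels to the identity and can be dropped.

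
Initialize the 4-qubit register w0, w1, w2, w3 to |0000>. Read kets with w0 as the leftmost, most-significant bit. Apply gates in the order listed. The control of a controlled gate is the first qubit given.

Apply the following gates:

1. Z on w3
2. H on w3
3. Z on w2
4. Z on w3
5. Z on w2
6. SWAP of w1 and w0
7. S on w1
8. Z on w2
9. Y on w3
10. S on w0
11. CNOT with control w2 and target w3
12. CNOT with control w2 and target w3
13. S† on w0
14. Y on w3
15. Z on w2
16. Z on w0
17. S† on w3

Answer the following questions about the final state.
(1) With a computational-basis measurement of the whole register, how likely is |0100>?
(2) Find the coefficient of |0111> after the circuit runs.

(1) The probability of measuring |0100> is 0. Key observation: steps 8-15 multiply out to the identity, so the circuit reduces to the remaining gates.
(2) The final state's coefficient on |0111> equals 0.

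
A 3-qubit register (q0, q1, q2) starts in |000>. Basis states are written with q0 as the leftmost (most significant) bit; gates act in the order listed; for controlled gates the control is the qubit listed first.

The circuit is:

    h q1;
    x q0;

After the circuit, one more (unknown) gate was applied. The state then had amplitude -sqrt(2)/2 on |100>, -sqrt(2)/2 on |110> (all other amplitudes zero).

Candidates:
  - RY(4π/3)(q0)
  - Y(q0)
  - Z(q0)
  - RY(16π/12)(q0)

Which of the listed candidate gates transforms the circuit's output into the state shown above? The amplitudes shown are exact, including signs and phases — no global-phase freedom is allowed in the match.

The unique candidate consistent with the amplitudes is Z(q0).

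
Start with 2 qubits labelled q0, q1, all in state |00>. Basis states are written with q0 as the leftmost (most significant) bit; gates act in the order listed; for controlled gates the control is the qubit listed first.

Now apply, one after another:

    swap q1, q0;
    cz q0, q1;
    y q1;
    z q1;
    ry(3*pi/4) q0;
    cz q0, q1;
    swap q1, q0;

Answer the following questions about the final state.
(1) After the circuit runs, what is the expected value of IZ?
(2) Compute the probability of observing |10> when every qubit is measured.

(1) The expectation value of IZ is -sqrt(2)/2.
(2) A full measurement returns |10> with probability 1/2 - sqrt(2)/4.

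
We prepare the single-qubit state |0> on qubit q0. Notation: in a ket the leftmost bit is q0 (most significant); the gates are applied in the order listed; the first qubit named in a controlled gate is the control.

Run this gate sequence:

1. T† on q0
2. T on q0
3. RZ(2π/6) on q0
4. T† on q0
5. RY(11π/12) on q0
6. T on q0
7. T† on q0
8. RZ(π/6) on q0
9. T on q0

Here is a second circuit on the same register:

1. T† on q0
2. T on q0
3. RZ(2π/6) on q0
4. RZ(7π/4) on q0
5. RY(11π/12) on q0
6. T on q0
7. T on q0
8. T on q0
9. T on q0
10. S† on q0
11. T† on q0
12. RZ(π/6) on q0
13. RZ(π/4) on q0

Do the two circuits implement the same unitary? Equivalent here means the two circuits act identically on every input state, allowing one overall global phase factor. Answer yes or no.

No: there is an input state on which the two circuits produce genuinely different outputs (not merely differing by a phase).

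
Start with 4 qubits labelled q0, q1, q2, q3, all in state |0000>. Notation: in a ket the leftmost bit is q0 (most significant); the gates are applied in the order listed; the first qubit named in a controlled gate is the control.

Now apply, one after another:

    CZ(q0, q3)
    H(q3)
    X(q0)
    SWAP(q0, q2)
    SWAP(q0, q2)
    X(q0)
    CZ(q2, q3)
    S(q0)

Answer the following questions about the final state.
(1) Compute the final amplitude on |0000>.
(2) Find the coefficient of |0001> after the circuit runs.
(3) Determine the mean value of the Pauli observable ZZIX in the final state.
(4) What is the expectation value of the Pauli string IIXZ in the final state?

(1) The amplitude on |0000> is sqrt(2)/2. Key observation: gates 3-6 undo each other exactly, leaving only the rest of the circuit to track.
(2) |0001> carries amplitude sqrt(2)/2 in the final state.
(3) In the final state, ZZIX has expectation 1.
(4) The observable IIXZ averages to 0.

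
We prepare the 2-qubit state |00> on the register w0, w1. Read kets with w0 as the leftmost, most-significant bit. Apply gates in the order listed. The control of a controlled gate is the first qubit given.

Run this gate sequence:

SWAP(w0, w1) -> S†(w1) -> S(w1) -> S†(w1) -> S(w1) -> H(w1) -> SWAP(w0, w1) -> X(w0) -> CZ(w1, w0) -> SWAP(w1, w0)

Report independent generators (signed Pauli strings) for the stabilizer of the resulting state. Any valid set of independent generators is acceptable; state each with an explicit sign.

One valid set of independent stabilizer generators is +IX, +ZI (any independent generating set of the same group is equally correct). Key observation: gates 2-5 undo each other exactly, leaving only the rest of the circuit to track.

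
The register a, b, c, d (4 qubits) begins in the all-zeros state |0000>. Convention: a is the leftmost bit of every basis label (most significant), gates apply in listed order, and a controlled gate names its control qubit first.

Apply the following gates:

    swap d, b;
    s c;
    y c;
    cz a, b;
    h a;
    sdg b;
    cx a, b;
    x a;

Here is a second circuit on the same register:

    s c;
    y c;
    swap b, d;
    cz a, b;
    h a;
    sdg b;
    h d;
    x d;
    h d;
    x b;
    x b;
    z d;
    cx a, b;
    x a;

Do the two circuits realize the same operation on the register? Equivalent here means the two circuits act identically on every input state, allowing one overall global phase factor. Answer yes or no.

Yes — the two circuits implement the same unitary up to a global phase.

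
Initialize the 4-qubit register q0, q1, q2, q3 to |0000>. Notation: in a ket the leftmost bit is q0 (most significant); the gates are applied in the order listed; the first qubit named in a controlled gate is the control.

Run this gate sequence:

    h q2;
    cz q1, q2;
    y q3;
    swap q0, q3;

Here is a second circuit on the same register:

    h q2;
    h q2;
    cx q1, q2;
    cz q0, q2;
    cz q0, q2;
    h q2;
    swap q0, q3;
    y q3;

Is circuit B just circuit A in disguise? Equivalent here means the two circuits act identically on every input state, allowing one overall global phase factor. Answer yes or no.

No, they are not equivalent — no single phase factor reconciles the two unitaries.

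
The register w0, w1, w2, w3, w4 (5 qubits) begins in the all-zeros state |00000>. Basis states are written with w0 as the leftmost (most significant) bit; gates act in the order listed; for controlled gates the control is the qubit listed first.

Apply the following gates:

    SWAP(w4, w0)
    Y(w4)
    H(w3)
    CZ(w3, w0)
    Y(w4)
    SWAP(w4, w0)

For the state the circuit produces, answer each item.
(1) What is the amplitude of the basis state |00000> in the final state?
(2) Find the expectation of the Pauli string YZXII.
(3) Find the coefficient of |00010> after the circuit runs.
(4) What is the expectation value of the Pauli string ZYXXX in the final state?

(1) The amplitude on |00000> is sqrt(2)/2.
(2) In the final state, YZXII has expectation 0.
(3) The amplitude on |00010> is sqrt(2)/2.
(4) In the final state, ZYXXX has expectation 0.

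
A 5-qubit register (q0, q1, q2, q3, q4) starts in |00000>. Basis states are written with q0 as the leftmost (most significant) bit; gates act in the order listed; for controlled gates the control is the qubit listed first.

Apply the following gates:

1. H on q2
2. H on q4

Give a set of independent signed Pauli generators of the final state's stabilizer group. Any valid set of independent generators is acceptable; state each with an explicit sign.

One valid set of independent stabilizer generators is +IIXII, +IIIIX, +ZIIII, +IZIII, +IIIZI (any independent generating set of the same group is equally correct).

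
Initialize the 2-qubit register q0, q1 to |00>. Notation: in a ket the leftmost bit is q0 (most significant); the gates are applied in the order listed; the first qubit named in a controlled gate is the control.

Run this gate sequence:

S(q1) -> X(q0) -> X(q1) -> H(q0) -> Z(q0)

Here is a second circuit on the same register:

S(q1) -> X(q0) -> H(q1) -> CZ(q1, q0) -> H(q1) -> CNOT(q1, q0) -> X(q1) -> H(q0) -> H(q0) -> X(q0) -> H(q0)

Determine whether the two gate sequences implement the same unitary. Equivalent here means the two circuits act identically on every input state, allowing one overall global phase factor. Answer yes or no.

No: there is an input state on which the two circuits produce genuinely different outputs (not merely differing by a phase).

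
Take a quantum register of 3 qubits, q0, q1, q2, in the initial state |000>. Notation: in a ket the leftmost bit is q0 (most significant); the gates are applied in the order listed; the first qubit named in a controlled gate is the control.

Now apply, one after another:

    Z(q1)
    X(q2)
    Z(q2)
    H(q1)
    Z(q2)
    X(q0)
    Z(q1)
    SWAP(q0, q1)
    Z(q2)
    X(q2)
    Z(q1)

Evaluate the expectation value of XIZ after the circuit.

The observable XIZ averages to -1.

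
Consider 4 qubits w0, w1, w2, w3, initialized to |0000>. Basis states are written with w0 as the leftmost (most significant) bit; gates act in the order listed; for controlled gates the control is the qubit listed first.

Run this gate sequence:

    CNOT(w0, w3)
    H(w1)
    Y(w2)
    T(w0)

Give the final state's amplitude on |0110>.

|0110> carries amplitude sqrt(2)*I/2 in the final state.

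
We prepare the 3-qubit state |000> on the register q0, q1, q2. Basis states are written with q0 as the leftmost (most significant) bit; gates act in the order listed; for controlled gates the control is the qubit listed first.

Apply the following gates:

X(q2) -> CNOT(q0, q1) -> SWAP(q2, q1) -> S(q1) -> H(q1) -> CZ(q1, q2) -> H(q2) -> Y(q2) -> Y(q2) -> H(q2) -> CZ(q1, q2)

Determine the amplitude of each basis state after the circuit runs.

After the circuit, the state carries amplitude sqrt(2)*I/2 on |000>, -sqrt(2)*I/2 on |010>, and 0 on every other basis state. Key observation: the block from step 6 through step 11 cancels to the identity and can be dropped.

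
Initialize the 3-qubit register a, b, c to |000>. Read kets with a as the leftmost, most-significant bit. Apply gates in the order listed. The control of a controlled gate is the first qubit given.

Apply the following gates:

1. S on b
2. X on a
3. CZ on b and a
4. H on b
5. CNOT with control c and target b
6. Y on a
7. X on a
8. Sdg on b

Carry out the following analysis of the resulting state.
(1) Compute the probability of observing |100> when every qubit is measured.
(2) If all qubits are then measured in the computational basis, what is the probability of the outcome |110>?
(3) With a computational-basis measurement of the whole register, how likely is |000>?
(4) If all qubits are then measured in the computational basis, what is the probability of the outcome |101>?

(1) The probability of measuring |100> is 1/2.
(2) Outcome |110> occurs with probability 1/2.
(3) A full measurement returns |000> with probability 0.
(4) The probability of measuring |101> is 0.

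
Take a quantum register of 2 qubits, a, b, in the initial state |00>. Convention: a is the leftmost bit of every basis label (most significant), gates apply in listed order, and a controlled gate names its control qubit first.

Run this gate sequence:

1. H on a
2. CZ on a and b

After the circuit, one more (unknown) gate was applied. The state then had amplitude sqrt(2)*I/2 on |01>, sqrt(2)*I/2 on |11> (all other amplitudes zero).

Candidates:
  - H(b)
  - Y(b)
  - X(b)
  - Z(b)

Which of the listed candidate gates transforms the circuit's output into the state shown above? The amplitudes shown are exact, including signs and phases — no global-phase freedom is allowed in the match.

The applied gate was Y(b).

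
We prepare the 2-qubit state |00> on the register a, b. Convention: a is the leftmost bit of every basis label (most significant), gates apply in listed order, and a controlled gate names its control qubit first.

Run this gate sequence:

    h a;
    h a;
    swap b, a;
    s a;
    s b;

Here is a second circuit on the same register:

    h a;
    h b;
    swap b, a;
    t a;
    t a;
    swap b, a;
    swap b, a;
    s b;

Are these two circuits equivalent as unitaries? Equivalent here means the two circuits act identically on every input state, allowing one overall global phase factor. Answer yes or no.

No: there is an input state on which the two circuits produce genuinely different outputs (not merely differing by a phase).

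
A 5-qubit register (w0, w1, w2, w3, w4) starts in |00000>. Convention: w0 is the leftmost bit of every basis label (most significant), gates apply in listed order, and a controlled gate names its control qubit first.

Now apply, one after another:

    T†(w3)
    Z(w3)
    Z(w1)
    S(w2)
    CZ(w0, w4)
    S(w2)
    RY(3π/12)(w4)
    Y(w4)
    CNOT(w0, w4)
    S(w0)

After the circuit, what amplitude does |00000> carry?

|00000> carries amplitude -I*sqrt(2 - sqrt(2))/2 in the final state.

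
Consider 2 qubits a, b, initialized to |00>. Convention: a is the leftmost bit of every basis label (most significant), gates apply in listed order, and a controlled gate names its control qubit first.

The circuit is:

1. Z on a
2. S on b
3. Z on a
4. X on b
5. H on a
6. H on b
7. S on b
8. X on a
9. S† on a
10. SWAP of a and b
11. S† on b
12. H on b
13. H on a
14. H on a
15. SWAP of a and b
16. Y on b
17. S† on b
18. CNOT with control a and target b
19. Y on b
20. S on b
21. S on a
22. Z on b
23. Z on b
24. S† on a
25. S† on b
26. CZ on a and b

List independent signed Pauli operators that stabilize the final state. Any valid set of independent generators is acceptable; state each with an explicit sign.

The final state is stabilized by the group generated by -IX, -ZI; other independent generating sets are equally valid. Key observation: the block from step 20 through step 25 cancels to the identity and can be dropped.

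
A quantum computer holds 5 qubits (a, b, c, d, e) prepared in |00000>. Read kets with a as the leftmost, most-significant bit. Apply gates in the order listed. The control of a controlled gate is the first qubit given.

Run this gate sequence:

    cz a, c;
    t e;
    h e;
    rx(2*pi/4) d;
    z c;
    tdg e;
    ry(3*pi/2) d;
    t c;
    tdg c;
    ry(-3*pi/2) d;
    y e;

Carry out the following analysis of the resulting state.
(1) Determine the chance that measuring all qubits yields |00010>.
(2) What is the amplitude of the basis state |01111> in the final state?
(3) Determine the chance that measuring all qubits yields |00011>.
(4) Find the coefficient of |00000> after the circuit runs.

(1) A full measurement returns |00010> with probability 1/4.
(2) The final state's coefficient on |01111> equals 0.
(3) The probability of measuring |00011> is 1/4.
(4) The final state's coefficient on |00000> equals -exp(I*pi/4)/2.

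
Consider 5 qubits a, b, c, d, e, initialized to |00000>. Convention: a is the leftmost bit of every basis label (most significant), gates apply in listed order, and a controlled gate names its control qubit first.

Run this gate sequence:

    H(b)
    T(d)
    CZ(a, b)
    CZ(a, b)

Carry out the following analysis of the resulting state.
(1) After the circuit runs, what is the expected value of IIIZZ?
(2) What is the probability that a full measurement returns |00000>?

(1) In the final state, IIIZZ has expectation 1. Key observation: the block from step 3 through step 4 cancels to the identity and can be dropped.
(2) The probability of measuring |00000> is 1/2.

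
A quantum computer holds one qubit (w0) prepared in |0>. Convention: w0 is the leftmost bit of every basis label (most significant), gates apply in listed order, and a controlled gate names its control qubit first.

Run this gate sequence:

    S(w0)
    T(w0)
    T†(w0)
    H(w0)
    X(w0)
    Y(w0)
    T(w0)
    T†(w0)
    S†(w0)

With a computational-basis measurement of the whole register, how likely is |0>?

The probability of measuring |0> is 1/2.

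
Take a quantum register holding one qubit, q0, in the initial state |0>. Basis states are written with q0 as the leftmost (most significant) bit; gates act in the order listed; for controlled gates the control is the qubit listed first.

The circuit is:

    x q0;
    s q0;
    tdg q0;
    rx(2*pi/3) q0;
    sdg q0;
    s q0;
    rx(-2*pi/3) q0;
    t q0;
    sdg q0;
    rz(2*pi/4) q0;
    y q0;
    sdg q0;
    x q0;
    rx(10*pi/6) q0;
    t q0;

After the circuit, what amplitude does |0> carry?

|0> carries amplitude -exp(I*pi/4)/2 in the final state. Key observation: the block from step 2 through step 9 cancels to the identity and can be dropped.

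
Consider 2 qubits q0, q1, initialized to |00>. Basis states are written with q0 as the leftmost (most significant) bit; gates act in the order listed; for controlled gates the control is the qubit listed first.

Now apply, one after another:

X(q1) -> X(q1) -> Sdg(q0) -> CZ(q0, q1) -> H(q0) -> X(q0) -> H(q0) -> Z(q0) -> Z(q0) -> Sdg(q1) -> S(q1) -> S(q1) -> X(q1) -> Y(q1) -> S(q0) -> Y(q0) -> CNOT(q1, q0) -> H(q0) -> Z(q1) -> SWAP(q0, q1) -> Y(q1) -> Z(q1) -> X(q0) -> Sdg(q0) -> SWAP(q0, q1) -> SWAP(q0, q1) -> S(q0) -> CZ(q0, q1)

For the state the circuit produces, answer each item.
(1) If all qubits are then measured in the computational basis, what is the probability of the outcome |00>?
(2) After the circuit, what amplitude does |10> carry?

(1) The probability of measuring |00> is 0. Key observation: gates 5-8 undo each other exactly, leaving only the rest of the circuit to track.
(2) The amplitude on |10> is sqrt(2)*I/2.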